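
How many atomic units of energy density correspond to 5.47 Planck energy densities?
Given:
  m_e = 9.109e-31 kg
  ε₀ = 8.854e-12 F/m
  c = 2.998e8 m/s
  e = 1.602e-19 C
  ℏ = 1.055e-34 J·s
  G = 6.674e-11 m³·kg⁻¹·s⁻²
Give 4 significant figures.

Planck energy density: u_P = c⁷/(ℏG²) = 4.632e113 J/m³
atomic unit of energy density: u_au = E_h/a₀³ = m_e⁴e¹⁰/((4πε₀)⁵ℏ⁸) = 2.929e13 J/m³
5.47 × 4.632e113 / 2.929e13 = 8.651e100

8.651e100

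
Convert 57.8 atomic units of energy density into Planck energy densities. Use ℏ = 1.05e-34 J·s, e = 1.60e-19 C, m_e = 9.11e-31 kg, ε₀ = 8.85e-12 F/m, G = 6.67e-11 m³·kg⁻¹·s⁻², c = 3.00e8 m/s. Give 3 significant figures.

atomic unit of energy density: u_au = E_h/a₀³ = m_e⁴e¹⁰/((4πε₀)⁵ℏ⁸) = 3.01e13 J/m³
Planck energy density: u_P = c⁷/(ℏG²) = 4.68e113 J/m³
57.8 × 3.01e13 / 4.68e113 = 3.72e-99

3.72e-99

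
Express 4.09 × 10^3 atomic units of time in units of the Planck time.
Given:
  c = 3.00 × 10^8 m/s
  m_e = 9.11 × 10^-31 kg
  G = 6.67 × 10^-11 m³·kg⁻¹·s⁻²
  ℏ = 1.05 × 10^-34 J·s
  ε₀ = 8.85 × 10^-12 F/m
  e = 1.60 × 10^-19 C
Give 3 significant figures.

atomic unit of time: τ_au = (4πε₀)²ℏ³/(m_e e⁴) = 2.40 × 10^-17 s
Planck time: t_P = √(ℏG/c⁵) = 5.37 × 10^-44 s
4.09 × 10^3 × 2.40 × 10^-17 / 5.37 × 10^-44 = 1.83 × 10^30

1.83 × 10^30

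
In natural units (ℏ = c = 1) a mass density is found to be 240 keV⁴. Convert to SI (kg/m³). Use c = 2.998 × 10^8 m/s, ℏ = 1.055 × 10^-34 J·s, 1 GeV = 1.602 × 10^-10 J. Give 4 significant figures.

Mass density is [E]/(c²[L]³) = [E]⁴/(ℏ³c⁵).
1 GeV⁴ → 1/(ℏ³c⁵) × (1 GeV in J)⁴ = 2.316 × 10^20 kg/m³.
Convert the energy scale: 240 keV⁴ = 2.40 × 10^-22 GeV⁴.
Result: 2.40 × 10^-22 × 2.316 × 10^20 = 0.05558 kg/m³.

0.05558 kg/m³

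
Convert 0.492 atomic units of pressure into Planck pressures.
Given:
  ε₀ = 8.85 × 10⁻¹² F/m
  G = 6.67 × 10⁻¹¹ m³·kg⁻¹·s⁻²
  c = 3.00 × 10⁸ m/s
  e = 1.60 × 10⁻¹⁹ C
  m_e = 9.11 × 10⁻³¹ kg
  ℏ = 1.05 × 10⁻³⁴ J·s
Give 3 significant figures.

atomic unit of pressure: P_au = E_h/a₀³ = m_e⁴e¹⁰/((4πε₀)⁵ℏ⁸) = 3.01 × 10¹³ Pa
Planck pressure: p_P = c⁷/(ℏG²) = 4.68 × 10¹¹³ Pa
0.492 × 3.01 × 10¹³ / 4.68 × 10¹¹³ = 3.17 × 10⁻¹⁰¹

3.17 × 10⁻¹⁰¹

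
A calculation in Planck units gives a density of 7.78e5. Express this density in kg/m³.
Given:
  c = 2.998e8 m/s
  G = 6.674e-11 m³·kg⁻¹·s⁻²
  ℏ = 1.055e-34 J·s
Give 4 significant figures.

4.010e102 kg/m³

One Planck density: ρ_P = c⁵/(ℏG²) = 5.154e96 kg/m³.
7.78e5 × 5.154e96 kg/m³ = 4.010e102 kg/m³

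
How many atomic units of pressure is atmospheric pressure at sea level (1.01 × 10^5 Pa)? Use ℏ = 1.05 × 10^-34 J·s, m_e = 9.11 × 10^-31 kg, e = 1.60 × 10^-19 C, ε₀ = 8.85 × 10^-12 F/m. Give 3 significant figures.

atomic unit of pressure: P_au = E_h/a₀³ = m_e⁴e¹⁰/((4πε₀)⁵ℏ⁸) = 3.01 × 10^13 Pa.
1.01 × 10^5 / 3.01 × 10^13 = 3.35 × 10^-9

3.35 × 10^-9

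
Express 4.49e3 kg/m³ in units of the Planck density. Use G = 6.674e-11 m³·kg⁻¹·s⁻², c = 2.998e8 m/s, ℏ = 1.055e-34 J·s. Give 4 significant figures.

8.712e-94

Planck density: ρ_P = c⁵/(ℏG²) = 5.154e96 kg/m³.
4.49e3 / 5.154e96 = 8.712e-94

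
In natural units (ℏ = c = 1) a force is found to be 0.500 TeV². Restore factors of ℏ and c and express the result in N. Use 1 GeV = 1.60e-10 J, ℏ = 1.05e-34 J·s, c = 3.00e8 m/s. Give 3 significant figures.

4.06e11 N

Force is [E]/[L] = [E]²/(ℏc); restore (ℏc)⁻¹.
1 GeV² → 1/(ℏc) × (1 GeV in J)² = 8.13e5 N.
Convert the energy scale: 0.500 TeV² = 5.00e5 GeV².
Result: 5.00e5 × 8.13e5 = 4.06e11 N.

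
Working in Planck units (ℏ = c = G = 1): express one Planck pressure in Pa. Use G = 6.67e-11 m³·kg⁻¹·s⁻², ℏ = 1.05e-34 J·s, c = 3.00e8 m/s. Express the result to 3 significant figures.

From ℏ = c = G = 1 the pressure scale is p_P = c⁷/(ℏG²).
  = 2.19e59 / 4.67e-55
  = 4.68e113 Pa

4.68e113 Pa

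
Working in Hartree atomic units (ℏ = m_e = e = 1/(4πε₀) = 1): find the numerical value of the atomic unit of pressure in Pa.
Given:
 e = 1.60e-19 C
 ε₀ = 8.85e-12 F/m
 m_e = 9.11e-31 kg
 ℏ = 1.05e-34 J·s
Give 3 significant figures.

3.01e13 Pa

The unique combination of the constants set to 1 with dimensions of pressure is P_au = E_h/a₀³ = m_e⁴e¹⁰/((4πε₀)⁵ℏ⁸).
E_h = 4.38e-18 J
a₀ = 5.26e-11 m
E_h/a₀³ = 3.01e13 Pa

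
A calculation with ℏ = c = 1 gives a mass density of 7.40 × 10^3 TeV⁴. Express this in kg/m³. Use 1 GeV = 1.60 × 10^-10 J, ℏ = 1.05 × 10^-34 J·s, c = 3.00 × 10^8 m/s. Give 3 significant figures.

Mass density is [E]/(c²[L]³) = [E]⁴/(ℏ³c⁵).
1 GeV⁴ → 1/(ℏ³c⁵) × (1 GeV in J)⁴ = 2.33 × 10^20 kg/m³.
Convert the energy scale: 7.40 × 10^3 TeV⁴ = 7.40 × 10^15 GeV⁴.
Result: 7.40 × 10^15 × 2.33 × 10^20 = 1.72 × 10^36 kg/m³.

1.72 × 10^36 kg/m³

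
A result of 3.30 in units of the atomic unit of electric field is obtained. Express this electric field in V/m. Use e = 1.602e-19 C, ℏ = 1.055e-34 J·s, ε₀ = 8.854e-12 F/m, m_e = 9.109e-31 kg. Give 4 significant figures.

1.693e12 V/m

One atomic unit of electric field: E_au = E_h/(e a₀) = m_e²e⁵/((4πε₀)³ℏ⁴) = 5.131e11 V/m.
3.30 × 5.131e11 V/m = 1.693e12 V/m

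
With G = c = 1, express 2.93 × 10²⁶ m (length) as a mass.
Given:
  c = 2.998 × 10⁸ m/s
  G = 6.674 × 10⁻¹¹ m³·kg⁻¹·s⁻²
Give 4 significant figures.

3.946 × 10⁵³ kg

Length → mass via c²/G.
2.93 × 10²⁶ m × (c²/G) = 3.946 × 10⁵³ kg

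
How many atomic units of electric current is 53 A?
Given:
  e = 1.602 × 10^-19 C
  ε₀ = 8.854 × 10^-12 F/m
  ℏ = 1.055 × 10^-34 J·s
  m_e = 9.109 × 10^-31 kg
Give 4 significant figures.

8.016 × 10^3

atomic unit of electric current: I_au = e E_h/ℏ = m_e e⁵/((4πε₀)²ℏ³) = 6.612 × 10^-3 A.
53 / 6.612 × 10^-3 = 8.016 × 10^3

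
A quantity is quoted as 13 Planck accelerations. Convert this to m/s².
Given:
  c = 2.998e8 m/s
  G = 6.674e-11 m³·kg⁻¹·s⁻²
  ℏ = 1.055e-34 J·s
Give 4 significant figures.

7.228e52 m/s²

One Planck acceleration: a_P = √(c⁷/(ℏG)) = 5.560e51 m/s².
13 × 5.560e51 m/s² = 7.228e52 m/s²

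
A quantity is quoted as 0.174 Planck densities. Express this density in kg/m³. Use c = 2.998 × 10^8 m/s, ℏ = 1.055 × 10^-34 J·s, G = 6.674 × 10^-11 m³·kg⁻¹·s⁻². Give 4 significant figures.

One Planck density: ρ_P = c⁵/(ℏG²) = 5.154 × 10^96 kg/m³.
0.174 × 5.154 × 10^96 kg/m³ = 8.968 × 10^95 kg/m³

8.968 × 10^95 kg/m³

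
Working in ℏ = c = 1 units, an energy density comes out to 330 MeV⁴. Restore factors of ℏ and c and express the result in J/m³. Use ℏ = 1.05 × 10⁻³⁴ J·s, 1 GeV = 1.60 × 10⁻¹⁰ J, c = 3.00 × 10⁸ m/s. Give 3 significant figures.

6.92 × 10²⁷ J/m³

[E]/[L]³ = [E]⁴/(ℏc)³; restore (ℏc)⁻³.
1 GeV⁴ → 1/(ℏc)³ × (1 GeV in J)⁴ = 2.10 × 10³⁷ J/m³.
Convert the energy scale: 330 MeV⁴ = 3.30 × 10⁻¹⁰ GeV⁴.
Result: 3.30 × 10⁻¹⁰ × 2.10 × 10³⁷ = 6.92 × 10²⁷ J/m³.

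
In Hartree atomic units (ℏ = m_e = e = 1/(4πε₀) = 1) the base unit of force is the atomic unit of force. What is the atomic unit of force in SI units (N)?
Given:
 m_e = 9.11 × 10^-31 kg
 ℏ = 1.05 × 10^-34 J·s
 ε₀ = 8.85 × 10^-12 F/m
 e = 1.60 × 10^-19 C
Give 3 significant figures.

F_au = E_h/a₀ = m_e²e⁶/((4πε₀)³ℏ⁴)
E_h = 4.38 × 10^-18 J
a₀ = 5.26 × 10^-11 m
E_h/a₀ = 8.33 × 10^-8 N

8.33 × 10^-8 N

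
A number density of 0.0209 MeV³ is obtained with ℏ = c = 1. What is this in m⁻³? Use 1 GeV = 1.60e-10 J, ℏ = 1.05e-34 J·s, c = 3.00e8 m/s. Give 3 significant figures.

2.74e36 m⁻³

Number density is [L]⁻³ = [E]³/(ℏc)³.
1 GeV³ → 1/(ℏc)³ × (1 GeV in J)³ = 1.31e47 m⁻³.
Convert the energy scale: 0.0209 MeV³ = 2.09e-11 GeV³.
Result: 2.09e-11 × 1.31e47 = 2.74e36 m⁻³.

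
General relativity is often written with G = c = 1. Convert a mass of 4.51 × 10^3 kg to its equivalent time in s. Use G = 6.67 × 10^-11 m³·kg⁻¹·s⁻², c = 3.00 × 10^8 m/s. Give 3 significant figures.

1.11 × 10^-32 s

Mass → time via G/c³.
4.51 × 10^3 kg × (G/c³) = 1.11 × 10^-32 s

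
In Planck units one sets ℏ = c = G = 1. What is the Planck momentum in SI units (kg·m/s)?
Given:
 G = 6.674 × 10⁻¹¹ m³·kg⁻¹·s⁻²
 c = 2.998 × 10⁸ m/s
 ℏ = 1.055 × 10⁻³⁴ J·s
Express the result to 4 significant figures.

6.527 kg·m/s

p_P = √(ℏc³/G)
  = √(42.60)
  = 6.527 kg·m/s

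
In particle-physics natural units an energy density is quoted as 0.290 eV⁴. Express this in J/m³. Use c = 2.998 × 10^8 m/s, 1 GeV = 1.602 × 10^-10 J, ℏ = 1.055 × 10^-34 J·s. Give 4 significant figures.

6.037 J/m³

[E]/[L]³ = [E]⁴/(ℏc)³; restore (ℏc)⁻³.
1 GeV⁴ → 1/(ℏc)³ × (1 GeV in J)⁴ = 2.082 × 10^37 J/m³.
Convert the energy scale: 0.290 eV⁴ = 2.90 × 10^-37 GeV⁴.
Result: 2.90 × 10^-37 × 2.082 × 10^37 = 6.037 J/m³.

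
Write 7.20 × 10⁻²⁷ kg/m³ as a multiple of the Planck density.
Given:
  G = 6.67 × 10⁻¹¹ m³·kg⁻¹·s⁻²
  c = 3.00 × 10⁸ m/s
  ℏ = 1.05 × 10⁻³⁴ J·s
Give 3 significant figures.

1.38 × 10⁻¹²³

Planck density: ρ_P = c⁵/(ℏG²) = 5.20 × 10⁹⁶ kg/m³.
7.20 × 10⁻²⁷ / 5.20 × 10⁹⁶ = 1.38 × 10⁻¹²³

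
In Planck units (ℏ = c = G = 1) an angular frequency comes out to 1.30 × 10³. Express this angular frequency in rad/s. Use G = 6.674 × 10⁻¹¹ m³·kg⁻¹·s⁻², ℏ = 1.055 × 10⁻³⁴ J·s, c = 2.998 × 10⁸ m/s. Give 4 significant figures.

2.411 × 10⁴⁶ rad/s

One Planck angular frequency: ω_P = √(c⁵/(ℏG)) = 1.855 × 10⁴³ rad/s.
1.30 × 10³ × 1.855 × 10⁴³ rad/s = 2.411 × 10⁴⁶ rad/s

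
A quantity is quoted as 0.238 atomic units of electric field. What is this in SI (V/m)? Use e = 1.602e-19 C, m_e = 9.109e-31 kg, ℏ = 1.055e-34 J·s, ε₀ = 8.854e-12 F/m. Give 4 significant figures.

1.221e11 V/m

One atomic unit of electric field: E_au = E_h/(e a₀) = m_e²e⁵/((4πε₀)³ℏ⁴) = 5.131e11 V/m.
0.238 × 5.131e11 V/m = 1.221e11 V/m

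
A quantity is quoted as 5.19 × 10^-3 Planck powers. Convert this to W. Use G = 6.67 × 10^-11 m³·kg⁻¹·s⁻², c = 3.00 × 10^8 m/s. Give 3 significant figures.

1.89 × 10^50 W

One Planck power: P_P = c⁵/G = 3.64 × 10^52 W.
5.19 × 10^-3 × 3.64 × 10^52 W = 1.89 × 10^50 W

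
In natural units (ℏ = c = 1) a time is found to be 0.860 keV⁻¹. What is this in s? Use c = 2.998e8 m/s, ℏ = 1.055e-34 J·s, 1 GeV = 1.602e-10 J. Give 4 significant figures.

A time is [E]⁻¹ in ℏ=c=1; restore one factor of ℏ.
1 GeV⁻¹ → ℏ × (1 GeV in J)⁻¹ = 6.586e-25 s.
Convert the energy scale: 0.860 keV⁻¹ = 8.60e5 GeV⁻¹.
Result: 8.60e5 × 6.586e-25 = 5.664e-19 s.

5.664e-19 s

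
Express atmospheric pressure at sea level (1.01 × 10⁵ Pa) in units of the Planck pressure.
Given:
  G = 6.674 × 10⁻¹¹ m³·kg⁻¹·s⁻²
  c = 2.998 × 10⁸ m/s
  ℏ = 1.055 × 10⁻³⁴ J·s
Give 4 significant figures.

Planck pressure: p_P = c⁷/(ℏG²) = 4.632 × 10¹¹³ Pa.
1.01 × 10⁵ / 4.632 × 10¹¹³ = 2.180 × 10⁻¹⁰⁹

2.180 × 10⁻¹⁰⁹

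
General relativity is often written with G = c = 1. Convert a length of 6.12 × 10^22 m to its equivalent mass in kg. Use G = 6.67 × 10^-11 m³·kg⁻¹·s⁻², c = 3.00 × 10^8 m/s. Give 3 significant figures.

8.26 × 10^49 kg

Length → mass via c²/G.
6.12 × 10^22 m × (c²/G) = 8.26 × 10^49 kg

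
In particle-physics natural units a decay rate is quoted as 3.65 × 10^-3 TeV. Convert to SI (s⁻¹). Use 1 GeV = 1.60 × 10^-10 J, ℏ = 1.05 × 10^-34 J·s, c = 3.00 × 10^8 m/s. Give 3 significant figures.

A rate is [E]/ℏ; divide by ℏ.
1 GeV → 1/ℏ × (1 GeV in J) = 1.52 × 10^24 s⁻¹.
Convert the energy scale: 3.65 × 10^-3 TeV = 3.65 GeV.
Result: 3.65 × 1.52 × 10^24 = 5.56 × 10^24 s⁻¹.

5.56 × 10^24 s⁻¹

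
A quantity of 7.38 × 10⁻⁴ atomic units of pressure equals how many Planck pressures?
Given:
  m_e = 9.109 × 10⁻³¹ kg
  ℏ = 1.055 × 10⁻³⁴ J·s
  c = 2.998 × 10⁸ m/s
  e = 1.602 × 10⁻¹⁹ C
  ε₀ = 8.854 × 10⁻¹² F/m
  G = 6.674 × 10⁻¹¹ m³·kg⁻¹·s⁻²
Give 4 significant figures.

atomic unit of pressure: P_au = E_h/a₀³ = m_e⁴e¹⁰/((4πε₀)⁵ℏ⁸) = 2.929 × 10¹³ Pa
Planck pressure: p_P = c⁷/(ℏG²) = 4.632 × 10¹¹³ Pa
7.38 × 10⁻⁴ × 2.929 × 10¹³ / 4.632 × 10¹¹³ = 4.667 × 10⁻¹⁰⁴

4.667 × 10⁻¹⁰⁴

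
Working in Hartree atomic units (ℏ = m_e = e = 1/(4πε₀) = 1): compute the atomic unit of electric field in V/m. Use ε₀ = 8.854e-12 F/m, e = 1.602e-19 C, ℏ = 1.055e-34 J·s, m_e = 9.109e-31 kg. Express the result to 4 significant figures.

From ℏ = m_e = e = 1/(4πε₀) = 1 the electric field scale is E_au = E_h/(e a₀) = m_e²e⁵/((4πε₀)³ℏ⁴).
E_h = 4.354e-18 J
a₀ = 5.297e-11 m
E_h/(e·a₀) = 5.131e11 V/m

5.131e11 V/m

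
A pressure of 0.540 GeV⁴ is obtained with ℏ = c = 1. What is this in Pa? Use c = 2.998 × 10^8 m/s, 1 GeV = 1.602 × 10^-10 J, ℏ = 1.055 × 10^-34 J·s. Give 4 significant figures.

1.124 × 10^37 Pa

Pressure is [E]/[L]³ = [E]⁴/(ℏc)³.
1 GeV⁴ → 1/(ℏc)³ × (1 GeV in J)⁴ = 2.082 × 10^37 Pa.
Result: 0.540 × 2.082 × 10^37 = 1.124 × 10^37 Pa.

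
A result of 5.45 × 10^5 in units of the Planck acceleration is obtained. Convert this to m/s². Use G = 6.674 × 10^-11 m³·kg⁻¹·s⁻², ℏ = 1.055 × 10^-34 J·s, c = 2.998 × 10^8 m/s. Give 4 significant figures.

3.030 × 10^57 m/s²

One Planck acceleration: a_P = √(c⁷/(ℏG)) = 5.560 × 10^51 m/s².
5.45 × 10^5 × 5.560 × 10^51 m/s² = 3.030 × 10^57 m/s²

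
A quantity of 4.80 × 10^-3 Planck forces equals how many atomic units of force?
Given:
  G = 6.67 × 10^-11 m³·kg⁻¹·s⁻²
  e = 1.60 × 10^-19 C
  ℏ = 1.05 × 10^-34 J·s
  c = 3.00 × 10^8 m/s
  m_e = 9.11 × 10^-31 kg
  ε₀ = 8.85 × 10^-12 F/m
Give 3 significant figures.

7.00 × 10^48

Planck force: F_P = c⁴/G = 1.21 × 10^44 N
atomic unit of force: F_au = E_h/a₀ = m_e²e⁶/((4πε₀)³ℏ⁴) = 8.33 × 10^-8 N
4.80 × 10^-3 × 1.21 × 10^44 / 8.33 × 10^-8 = 7.00 × 10^48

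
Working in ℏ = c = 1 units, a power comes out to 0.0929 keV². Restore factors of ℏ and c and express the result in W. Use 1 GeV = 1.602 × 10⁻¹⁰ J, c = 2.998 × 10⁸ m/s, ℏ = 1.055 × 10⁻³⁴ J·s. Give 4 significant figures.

22.60 W

Power is [E]/[T] = [E]²/ℏ.
1 GeV² → 1/ℏ × (1 GeV in J)² = 2.433 × 10¹⁴ W.
Convert the energy scale: 0.0929 keV² = 9.29 × 10⁻¹⁴ GeV².
Result: 9.29 × 10⁻¹⁴ × 2.433 × 10¹⁴ = 22.60 W.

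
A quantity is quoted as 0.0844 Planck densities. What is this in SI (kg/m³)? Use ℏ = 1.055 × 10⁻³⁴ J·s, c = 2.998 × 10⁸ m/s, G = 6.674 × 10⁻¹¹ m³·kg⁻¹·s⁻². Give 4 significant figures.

One Planck density: ρ_P = c⁵/(ℏG²) = 5.154 × 10⁹⁶ kg/m³.
0.0844 × 5.154 × 10⁹⁶ kg/m³ = 4.350 × 10⁹⁵ kg/m³

4.350 × 10⁹⁵ kg/m³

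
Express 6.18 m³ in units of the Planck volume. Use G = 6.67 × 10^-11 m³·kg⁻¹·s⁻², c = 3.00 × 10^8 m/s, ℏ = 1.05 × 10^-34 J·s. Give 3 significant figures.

Planck volume: V_P = (ℏG/c³)^(3/2) = 4.18 × 10^-105 m³.
6.18 / 4.18 × 10^-105 = 1.48 × 10^105

1.48 × 10^105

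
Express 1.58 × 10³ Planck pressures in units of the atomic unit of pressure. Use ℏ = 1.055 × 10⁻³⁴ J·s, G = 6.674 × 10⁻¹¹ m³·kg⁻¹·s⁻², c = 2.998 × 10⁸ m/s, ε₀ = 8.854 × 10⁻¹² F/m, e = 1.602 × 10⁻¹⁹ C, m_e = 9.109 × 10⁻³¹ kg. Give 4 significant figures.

Planck pressure: p_P = c⁷/(ℏG²) = 4.632 × 10¹¹³ Pa
atomic unit of pressure: P_au = E_h/a₀³ = m_e⁴e¹⁰/((4πε₀)⁵ℏ⁸) = 2.929 × 10¹³ Pa
1.58 × 10³ × 4.632 × 10¹¹³ / 2.929 × 10¹³ = 2.499 × 10¹⁰³

2.499 × 10¹⁰³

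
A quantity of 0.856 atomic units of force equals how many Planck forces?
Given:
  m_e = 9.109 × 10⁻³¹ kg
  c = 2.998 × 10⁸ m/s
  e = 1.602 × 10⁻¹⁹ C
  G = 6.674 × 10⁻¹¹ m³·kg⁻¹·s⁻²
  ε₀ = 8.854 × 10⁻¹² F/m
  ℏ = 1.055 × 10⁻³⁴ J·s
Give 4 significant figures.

5.813 × 10⁻⁵²

atomic unit of force: F_au = E_h/a₀ = m_e²e⁶/((4πε₀)³ℏ⁴) = 8.220 × 10⁻⁸ N
Planck force: F_P = c⁴/G = 1.210 × 10⁴⁴ N
0.856 × 8.220 × 10⁻⁸ / 1.210 × 10⁴⁴ = 5.813 × 10⁻⁵²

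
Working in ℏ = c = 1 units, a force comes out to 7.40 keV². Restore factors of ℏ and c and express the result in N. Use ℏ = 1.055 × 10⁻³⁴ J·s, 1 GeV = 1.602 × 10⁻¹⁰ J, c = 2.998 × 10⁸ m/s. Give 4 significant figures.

Force is [E]/[L] = [E]²/(ℏc); restore (ℏc)⁻¹.
1 GeV² → 1/(ℏc) × (1 GeV in J)² = 8.114 × 10⁵ N.
Convert the energy scale: 7.40 keV² = 7.40 × 10⁻¹² GeV².
Result: 7.40 × 10⁻¹² × 8.114 × 10⁵ = 6.004 × 10⁻⁶ N.

6.004 × 10⁻⁶ N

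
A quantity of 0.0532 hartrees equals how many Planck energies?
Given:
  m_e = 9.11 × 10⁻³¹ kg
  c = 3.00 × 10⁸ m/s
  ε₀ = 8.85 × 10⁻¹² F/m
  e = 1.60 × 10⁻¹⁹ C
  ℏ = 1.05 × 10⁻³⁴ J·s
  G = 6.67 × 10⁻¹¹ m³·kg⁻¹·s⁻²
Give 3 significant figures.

hartree: E_h = m_e e⁴/(4πε₀ℏ)² = 4.38 × 10⁻¹⁸ J
Planck energy: E_P = √(ℏc⁵/G) = 1.96 × 10⁹ J
0.0532 × 4.38 × 10⁻¹⁸ / 1.96 × 10⁹ = 1.19 × 10⁻²⁸

1.19 × 10⁻²⁸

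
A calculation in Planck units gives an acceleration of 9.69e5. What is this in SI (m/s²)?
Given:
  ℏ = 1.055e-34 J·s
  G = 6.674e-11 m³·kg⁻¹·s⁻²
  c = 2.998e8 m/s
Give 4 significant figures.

One Planck acceleration: a_P = √(c⁷/(ℏG)) = 5.560e51 m/s².
9.69e5 × 5.560e51 m/s² = 5.388e57 m/s²

5.388e57 m/s²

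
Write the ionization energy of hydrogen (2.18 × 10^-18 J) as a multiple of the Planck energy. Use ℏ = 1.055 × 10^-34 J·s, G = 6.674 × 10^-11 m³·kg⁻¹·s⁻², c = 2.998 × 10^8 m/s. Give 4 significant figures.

Planck energy: E_P = √(ℏc⁵/G) = 1.957 × 10^9 J.
2.18 × 10^-18 / 1.957 × 10^9 = 1.114 × 10^-27

1.114 × 10^-27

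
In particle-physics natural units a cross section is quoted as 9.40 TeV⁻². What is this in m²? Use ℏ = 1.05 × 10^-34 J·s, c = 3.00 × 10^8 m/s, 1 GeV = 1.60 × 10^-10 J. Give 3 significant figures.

3.64 × 10^-37 m²

Area is [L]² = [E]⁻²·(ℏc)²; restore (ℏc)².
1 GeV⁻² → (ℏc)² × (1 GeV in J)⁻² = 3.88 × 10^-32 m².
Convert the energy scale: 9.40 TeV⁻² = 9.40 × 10^-6 GeV⁻².
Result: 9.40 × 10^-6 × 3.88 × 10^-32 = 3.64 × 10^-37 m².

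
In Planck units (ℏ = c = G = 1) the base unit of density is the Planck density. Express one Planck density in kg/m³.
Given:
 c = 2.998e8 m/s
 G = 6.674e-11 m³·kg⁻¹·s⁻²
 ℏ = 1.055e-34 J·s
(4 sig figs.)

5.154e96 kg/m³

ρ_P = c⁵/(ℏG²)
  = 2.422e42 / 4.699e-55
  = 5.154e96 kg/m³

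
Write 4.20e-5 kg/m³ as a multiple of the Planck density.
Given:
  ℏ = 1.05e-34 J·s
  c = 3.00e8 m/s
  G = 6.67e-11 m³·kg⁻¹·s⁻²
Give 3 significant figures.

8.07e-102

Planck density: ρ_P = c⁵/(ℏG²) = 5.20e96 kg/m³.
4.20e-5 / 5.20e96 = 8.07e-102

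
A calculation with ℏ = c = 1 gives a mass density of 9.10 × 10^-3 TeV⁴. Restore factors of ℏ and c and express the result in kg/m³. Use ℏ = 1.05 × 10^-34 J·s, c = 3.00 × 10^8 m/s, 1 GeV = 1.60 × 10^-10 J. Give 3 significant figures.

Mass density is [E]/(c²[L]³) = [E]⁴/(ℏ³c⁵).
1 GeV⁴ → 1/(ℏ³c⁵) × (1 GeV in J)⁴ = 2.33 × 10^20 kg/m³.
Convert the energy scale: 9.10 × 10^-3 TeV⁴ = 9.10 × 10^9 GeV⁴.
Result: 9.10 × 10^9 × 2.33 × 10^20 = 2.12 × 10^30 kg/m³.

2.12 × 10^30 kg/m³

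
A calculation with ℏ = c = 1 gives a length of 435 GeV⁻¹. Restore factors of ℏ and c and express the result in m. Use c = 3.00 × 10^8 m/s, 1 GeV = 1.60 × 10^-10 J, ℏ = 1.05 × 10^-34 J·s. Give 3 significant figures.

A length is [E]⁻¹ in ℏ=c=1; restore one factor of ℏc.
1 GeV⁻¹ → ℏc × (1 GeV in J)⁻¹ = 1.97 × 10^-16 m.
Result: 435 × 1.97 × 10^-16 = 8.56 × 10^-14 m.

8.56 × 10^-14 m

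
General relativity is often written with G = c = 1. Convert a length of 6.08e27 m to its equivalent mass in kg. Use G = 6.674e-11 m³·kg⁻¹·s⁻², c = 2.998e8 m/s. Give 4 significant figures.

Length → mass via c²/G.
6.08e27 m × (c²/G) = 8.188e54 kg

8.188e54 kg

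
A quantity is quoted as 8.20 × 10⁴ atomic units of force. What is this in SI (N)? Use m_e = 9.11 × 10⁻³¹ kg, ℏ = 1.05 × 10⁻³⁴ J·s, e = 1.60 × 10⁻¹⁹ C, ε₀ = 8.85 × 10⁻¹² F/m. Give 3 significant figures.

6.83 × 10⁻³ N

One atomic unit of force: F_au = E_h/a₀ = m_e²e⁶/((4πε₀)³ℏ⁴) = 8.33 × 10⁻⁸ N.
8.20 × 10⁴ × 8.33 × 10⁻⁸ N = 6.83 × 10⁻³ N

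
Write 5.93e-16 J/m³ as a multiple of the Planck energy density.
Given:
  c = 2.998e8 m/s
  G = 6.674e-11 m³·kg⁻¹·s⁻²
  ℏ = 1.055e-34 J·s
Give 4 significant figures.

1.280e-129

Planck energy density: u_P = c⁷/(ℏG²) = 4.632e113 J/m³.
5.93e-16 / 4.632e113 = 1.280e-129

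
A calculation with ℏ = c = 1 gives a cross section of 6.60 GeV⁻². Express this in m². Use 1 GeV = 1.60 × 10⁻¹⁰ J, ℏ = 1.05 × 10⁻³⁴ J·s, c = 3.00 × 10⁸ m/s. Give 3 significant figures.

Area is [L]² = [E]⁻²·(ℏc)²; restore (ℏc)².
1 GeV⁻² → (ℏc)² × (1 GeV in J)⁻² = 3.88 × 10⁻³² m².
Result: 6.60 × 3.88 × 10⁻³² = 2.56 × 10⁻³¹ m².

2.56 × 10⁻³¹ m²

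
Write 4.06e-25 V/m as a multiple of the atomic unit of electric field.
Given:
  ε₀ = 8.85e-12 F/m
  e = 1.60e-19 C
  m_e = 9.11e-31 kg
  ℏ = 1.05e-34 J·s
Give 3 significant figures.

atomic unit of electric field: E_au = E_h/(e a₀) = m_e²e⁵/((4πε₀)³ℏ⁴) = 5.20e11 V/m.
4.06e-25 / 5.20e11 = 7.80e-37

7.80e-37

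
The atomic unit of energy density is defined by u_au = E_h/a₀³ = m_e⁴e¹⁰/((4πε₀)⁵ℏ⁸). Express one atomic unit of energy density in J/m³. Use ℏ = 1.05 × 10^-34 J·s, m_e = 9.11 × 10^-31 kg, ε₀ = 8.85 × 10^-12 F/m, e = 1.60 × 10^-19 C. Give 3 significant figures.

3.01 × 10^13 J/m³

u_au = E_h/a₀³ = m_e⁴e¹⁰/((4πε₀)⁵ℏ⁸)
E_h = 4.38 × 10^-18 J
a₀ = 5.26 × 10^-11 m
E_h/a₀³ = 3.01 × 10^13 J/m³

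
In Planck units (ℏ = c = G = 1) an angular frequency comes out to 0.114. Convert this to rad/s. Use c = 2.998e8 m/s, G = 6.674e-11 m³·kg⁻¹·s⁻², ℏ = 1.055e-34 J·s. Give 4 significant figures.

One Planck angular frequency: ω_P = √(c⁵/(ℏG)) = 1.855e43 rad/s.
0.114 × 1.855e43 rad/s = 2.114e42 rad/s

2.114e42 rad/s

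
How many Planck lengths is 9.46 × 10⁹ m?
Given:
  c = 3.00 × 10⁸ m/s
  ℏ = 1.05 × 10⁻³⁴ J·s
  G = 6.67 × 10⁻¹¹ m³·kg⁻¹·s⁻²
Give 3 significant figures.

Planck length: ℓ_P = √(ℏG/c³) = 1.61 × 10⁻³⁵ m.
9.46 × 10⁹ / 1.61 × 10⁻³⁵ = 5.87 × 10⁴⁴

5.87 × 10⁴⁴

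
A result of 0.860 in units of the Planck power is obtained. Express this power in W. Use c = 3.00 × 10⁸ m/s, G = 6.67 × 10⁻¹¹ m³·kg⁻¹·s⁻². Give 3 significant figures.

One Planck power: P_P = c⁵/G = 3.64 × 10⁵² W.
0.860 × 3.64 × 10⁵² W = 3.13 × 10⁵² W

3.13 × 10⁵² W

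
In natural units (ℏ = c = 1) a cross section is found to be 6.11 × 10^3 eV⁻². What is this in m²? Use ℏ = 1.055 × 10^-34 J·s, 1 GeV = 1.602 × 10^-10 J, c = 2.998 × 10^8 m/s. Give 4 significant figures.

Area is [L]² = [E]⁻²·(ℏc)²; restore (ℏc)².
1 GeV⁻² → (ℏc)² × (1 GeV in J)⁻² = 3.898 × 10^-32 m².
Convert the energy scale: 6.11 × 10^3 eV⁻² = 6.11 × 10^21 GeV⁻².
Result: 6.11 × 10^21 × 3.898 × 10^-32 = 2.382 × 10^-10 m².

2.382 × 10^-10 m²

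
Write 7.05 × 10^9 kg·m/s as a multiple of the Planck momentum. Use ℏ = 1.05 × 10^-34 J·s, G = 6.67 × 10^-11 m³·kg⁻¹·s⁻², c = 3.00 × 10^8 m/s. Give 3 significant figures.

Planck momentum: p_P = √(ℏc³/G) = 6.52 kg·m/s.
7.05 × 10^9 / 6.52 = 1.08 × 10^9

1.08 × 10^9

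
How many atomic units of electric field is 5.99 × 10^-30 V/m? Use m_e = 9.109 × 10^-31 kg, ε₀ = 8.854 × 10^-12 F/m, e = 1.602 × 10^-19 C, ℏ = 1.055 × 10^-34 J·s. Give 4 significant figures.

1.167 × 10^-41

atomic unit of electric field: E_au = E_h/(e a₀) = m_e²e⁵/((4πε₀)³ℏ⁴) = 5.131 × 10^11 V/m.
5.99 × 10^-30 / 5.131 × 10^11 = 1.167 × 10^-41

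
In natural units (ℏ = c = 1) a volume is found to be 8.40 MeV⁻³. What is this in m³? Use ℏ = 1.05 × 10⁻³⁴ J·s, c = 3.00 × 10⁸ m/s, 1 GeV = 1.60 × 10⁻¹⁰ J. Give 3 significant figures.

6.41 × 10⁻³⁸ m³

Volume is [L]³ = [E]⁻³·(ℏc)³.
1 GeV⁻³ → (ℏc)³ × (1 GeV in J)⁻³ = 7.63 × 10⁻⁴⁸ m³.
Convert the energy scale: 8.40 MeV⁻³ = 8.40 × 10⁹ GeV⁻³.
Result: 8.40 × 10⁹ × 7.63 × 10⁻⁴⁸ = 6.41 × 10⁻³⁸ m³.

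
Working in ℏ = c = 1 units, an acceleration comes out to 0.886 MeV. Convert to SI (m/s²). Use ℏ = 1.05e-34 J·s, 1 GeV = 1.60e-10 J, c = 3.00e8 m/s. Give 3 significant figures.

Acceleration is [L]/[T]² = c·[E]/ℏ.
1 GeV → c/ℏ × (1 GeV in J) = 4.57e32 m/s².
Convert the energy scale: 0.886 MeV = 8.86e-4 GeV.
Result: 8.86e-4 × 4.57e32 = 4.05e29 m/s².

4.05e29 m/s²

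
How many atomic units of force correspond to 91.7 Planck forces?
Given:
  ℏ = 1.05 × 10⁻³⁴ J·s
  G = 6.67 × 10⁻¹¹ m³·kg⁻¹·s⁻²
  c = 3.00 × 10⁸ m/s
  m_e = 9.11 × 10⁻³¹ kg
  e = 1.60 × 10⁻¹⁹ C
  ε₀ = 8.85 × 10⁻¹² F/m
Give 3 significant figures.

1.34 × 10⁵³

Planck force: F_P = c⁴/G = 1.21 × 10⁴⁴ N
atomic unit of force: F_au = E_h/a₀ = m_e²e⁶/((4πε₀)³ℏ⁴) = 8.33 × 10⁻⁸ N
91.7 × 1.21 × 10⁴⁴ / 8.33 × 10⁻⁸ = 1.34 × 10⁵³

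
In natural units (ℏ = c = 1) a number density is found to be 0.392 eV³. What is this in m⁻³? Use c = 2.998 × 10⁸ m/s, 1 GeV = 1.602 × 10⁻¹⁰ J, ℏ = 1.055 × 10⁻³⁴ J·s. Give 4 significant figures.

5.094 × 10¹⁹ m⁻³

Number density is [L]⁻³ = [E]³/(ℏc)³.
1 GeV³ → 1/(ℏc)³ × (1 GeV in J)³ = 1.299 × 10⁴⁷ m⁻³.
Convert the energy scale: 0.392 eV³ = 3.92 × 10⁻²⁸ GeV³.
Result: 3.92 × 10⁻²⁸ × 1.299 × 10⁴⁷ = 5.094 × 10¹⁹ m⁻³.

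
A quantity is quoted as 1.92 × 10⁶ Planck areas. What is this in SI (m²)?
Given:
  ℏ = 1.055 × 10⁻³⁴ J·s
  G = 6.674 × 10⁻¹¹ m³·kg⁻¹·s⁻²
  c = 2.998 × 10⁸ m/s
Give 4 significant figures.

5.017 × 10⁻⁶⁴ m²

One Planck area: A_P = ℏG/c³ = 2.613 × 10⁻⁷⁰ m².
1.92 × 10⁶ × 2.613 × 10⁻⁷⁰ m² = 5.017 × 10⁻⁶⁴ m²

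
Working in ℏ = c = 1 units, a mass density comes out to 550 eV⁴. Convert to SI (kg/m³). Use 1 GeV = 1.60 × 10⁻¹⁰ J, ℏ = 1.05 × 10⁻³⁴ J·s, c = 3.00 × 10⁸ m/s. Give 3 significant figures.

1.28 × 10⁻¹³ kg/m³

Mass density is [E]/(c²[L]³) = [E]⁴/(ℏ³c⁵).
1 GeV⁴ → 1/(ℏ³c⁵) × (1 GeV in J)⁴ = 2.33 × 10²⁰ kg/m³.
Convert the energy scale: 550 eV⁴ = 5.50 × 10⁻³⁴ GeV⁴.
Result: 5.50 × 10⁻³⁴ × 2.33 × 10²⁰ = 1.28 × 10⁻¹³ kg/m³.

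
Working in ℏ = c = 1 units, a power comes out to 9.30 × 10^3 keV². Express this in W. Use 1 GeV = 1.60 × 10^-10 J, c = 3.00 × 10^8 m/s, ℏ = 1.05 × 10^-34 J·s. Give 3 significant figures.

2.27 × 10^6 W

Power is [E]/[T] = [E]²/ℏ.
1 GeV² → 1/ℏ × (1 GeV in J)² = 2.44 × 10^14 W.
Convert the energy scale: 9.30 × 10^3 keV² = 9.30 × 10^-9 GeV².
Result: 9.30 × 10^-9 × 2.44 × 10^14 = 2.27 × 10^6 W.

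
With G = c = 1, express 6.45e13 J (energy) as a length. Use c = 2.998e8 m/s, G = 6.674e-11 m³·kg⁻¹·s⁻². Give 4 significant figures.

5.329e-31 m

Energy → length via G/c⁴.
6.45e13 J × (G/c⁴) = 5.329e-31 m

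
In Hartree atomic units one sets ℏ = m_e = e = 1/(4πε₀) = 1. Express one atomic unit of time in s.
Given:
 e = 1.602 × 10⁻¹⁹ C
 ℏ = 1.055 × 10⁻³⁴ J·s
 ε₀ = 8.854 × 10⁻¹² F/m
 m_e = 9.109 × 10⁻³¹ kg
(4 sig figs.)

2.423 × 10⁻¹⁷ s

τ_au = (4πε₀)²ℏ³/(m_e e⁴)
E_h = 4.354 × 10⁻¹⁸ J
ℏ/E_h = 2.423 × 10⁻¹⁷ s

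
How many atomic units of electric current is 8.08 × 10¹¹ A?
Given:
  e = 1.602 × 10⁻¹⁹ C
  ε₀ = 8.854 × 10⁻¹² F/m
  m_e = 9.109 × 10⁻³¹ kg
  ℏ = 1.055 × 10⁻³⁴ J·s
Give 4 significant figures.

1.222 × 10¹⁴

atomic unit of electric current: I_au = e E_h/ℏ = m_e e⁵/((4πε₀)²ℏ³) = 6.612 × 10⁻³ A.
8.08 × 10¹¹ / 6.612 × 10⁻³ = 1.222 × 10¹⁴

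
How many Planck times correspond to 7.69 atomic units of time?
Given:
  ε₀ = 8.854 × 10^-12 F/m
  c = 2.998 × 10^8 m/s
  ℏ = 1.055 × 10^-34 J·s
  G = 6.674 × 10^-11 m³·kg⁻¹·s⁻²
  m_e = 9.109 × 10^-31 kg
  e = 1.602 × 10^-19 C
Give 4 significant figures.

atomic unit of time: τ_au = (4πε₀)²ℏ³/(m_e e⁴) = 2.423 × 10^-17 s
Planck time: t_P = √(ℏG/c⁵) = 5.392 × 10^-44 s
7.69 × 2.423 × 10^-17 / 5.392 × 10^-44 = 3.456 × 10^27

3.456 × 10^27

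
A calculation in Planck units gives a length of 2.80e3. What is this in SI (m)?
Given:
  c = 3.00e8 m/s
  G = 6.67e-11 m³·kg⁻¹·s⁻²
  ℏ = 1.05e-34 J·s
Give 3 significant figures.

4.51e-32 m

One Planck length: ℓ_P = √(ℏG/c³) = 1.61e-35 m.
2.80e3 × 1.61e-35 m = 4.51e-32 m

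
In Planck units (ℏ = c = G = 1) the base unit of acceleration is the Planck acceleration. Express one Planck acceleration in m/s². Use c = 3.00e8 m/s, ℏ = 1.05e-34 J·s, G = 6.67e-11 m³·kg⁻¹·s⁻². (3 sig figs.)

5.59e51 m/s²

a_P = √(c⁷/(ℏG))
  = √(3.12e103)
  = 5.59e51 m/s²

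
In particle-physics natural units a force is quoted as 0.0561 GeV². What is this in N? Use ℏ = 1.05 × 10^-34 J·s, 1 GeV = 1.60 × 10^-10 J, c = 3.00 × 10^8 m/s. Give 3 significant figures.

Force is [E]/[L] = [E]²/(ℏc); restore (ℏc)⁻¹.
1 GeV² → 1/(ℏc) × (1 GeV in J)² = 8.13 × 10^5 N.
Result: 0.0561 × 8.13 × 10^5 = 4.56 × 10^4 N.

4.56 × 10^4 N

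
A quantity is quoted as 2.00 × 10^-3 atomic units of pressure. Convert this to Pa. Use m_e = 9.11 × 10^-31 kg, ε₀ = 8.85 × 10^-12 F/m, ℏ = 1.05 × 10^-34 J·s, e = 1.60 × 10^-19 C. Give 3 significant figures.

6.03 × 10^10 Pa

One atomic unit of pressure: P_au = E_h/a₀³ = m_e⁴e¹⁰/((4πε₀)⁵ℏ⁸) = 3.01 × 10^13 Pa.
2.00 × 10^-3 × 3.01 × 10^13 Pa = 6.03 × 10^10 Pa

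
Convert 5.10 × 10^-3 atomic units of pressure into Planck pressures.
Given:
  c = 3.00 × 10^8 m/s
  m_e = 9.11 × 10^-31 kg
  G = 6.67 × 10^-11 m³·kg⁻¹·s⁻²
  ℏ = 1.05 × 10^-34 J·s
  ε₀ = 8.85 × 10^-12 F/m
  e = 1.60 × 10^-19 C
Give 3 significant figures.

atomic unit of pressure: P_au = E_h/a₀³ = m_e⁴e¹⁰/((4πε₀)⁵ℏ⁸) = 3.01 × 10^13 Pa
Planck pressure: p_P = c⁷/(ℏG²) = 4.68 × 10^113 Pa
5.10 × 10^-3 × 3.01 × 10^13 / 4.68 × 10^113 = 3.28 × 10^-103

3.28 × 10^-103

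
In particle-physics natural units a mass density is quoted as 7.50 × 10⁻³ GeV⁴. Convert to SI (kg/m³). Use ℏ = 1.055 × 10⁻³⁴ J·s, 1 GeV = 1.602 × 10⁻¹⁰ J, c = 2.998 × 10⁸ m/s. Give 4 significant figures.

Mass density is [E]/(c²[L]³) = [E]⁴/(ℏ³c⁵).
1 GeV⁴ → 1/(ℏ³c⁵) × (1 GeV in J)⁴ = 2.316 × 10²⁰ kg/m³.
Result: 7.50 × 10⁻³ × 2.316 × 10²⁰ = 1.737 × 10¹⁸ kg/m³.

1.737 × 10¹⁸ kg/m³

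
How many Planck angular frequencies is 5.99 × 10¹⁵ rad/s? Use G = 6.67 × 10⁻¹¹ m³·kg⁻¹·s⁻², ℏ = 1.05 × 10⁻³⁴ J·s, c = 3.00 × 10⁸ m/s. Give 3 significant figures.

3.22 × 10⁻²⁸

Planck angular frequency: ω_P = √(c⁵/(ℏG)) = 1.86 × 10⁴³ rad/s.
5.99 × 10¹⁵ / 1.86 × 10⁴³ = 3.22 × 10⁻²⁸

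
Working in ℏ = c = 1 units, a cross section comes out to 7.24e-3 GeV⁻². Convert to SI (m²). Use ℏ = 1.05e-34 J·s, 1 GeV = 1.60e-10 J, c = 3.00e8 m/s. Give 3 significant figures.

2.81e-34 m²

Area is [L]² = [E]⁻²·(ℏc)²; restore (ℏc)².
1 GeV⁻² → (ℏc)² × (1 GeV in J)⁻² = 3.88e-32 m².
Result: 7.24e-3 × 3.88e-32 = 2.81e-34 m².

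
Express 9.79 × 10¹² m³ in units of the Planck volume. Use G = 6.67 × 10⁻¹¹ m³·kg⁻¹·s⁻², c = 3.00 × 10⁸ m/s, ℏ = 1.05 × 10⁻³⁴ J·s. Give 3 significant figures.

2.34 × 10¹¹⁷

Planck volume: V_P = (ℏG/c³)^(3/2) = 4.18 × 10⁻¹⁰⁵ m³.
9.79 × 10¹² / 4.18 × 10⁻¹⁰⁵ = 2.34 × 10¹¹⁷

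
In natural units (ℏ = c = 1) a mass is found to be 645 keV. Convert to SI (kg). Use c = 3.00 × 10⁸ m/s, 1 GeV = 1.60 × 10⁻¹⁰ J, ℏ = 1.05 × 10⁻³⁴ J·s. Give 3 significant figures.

1.15 × 10⁻³⁰ kg

Mass is [E]/c²; divide by c².
1 GeV → 1/c² × (1 GeV in J) = 1.78 × 10⁻²⁷ kg.
Convert the energy scale: 645 keV = 6.45 × 10⁻⁴ GeV.
Result: 6.45 × 10⁻⁴ × 1.78 × 10⁻²⁷ = 1.15 × 10⁻³⁰ kg.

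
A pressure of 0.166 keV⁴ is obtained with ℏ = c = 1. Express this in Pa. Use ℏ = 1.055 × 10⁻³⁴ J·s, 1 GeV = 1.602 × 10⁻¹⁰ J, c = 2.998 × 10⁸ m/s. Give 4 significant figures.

3.455 × 10¹² Pa

Pressure is [E]/[L]³ = [E]⁴/(ℏc)³.
1 GeV⁴ → 1/(ℏc)³ × (1 GeV in J)⁴ = 2.082 × 10³⁷ Pa.
Convert the energy scale: 0.166 keV⁴ = 1.66 × 10⁻²⁵ GeV⁴.
Result: 1.66 × 10⁻²⁵ × 2.082 × 10³⁷ = 3.455 × 10¹² Pa.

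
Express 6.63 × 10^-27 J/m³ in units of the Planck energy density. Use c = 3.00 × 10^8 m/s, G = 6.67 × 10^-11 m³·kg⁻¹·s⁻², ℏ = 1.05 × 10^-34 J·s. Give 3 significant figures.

1.42 × 10^-140

Planck energy density: u_P = c⁷/(ℏG²) = 4.68 × 10^113 J/m³.
6.63 × 10^-27 / 4.68 × 10^113 = 1.42 × 10^-140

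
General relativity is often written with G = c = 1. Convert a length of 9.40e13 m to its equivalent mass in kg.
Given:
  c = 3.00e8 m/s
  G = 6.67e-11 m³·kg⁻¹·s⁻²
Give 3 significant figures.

1.27e41 kg

Length → mass via c²/G.
9.40e13 m × (c²/G) = 1.27e41 kg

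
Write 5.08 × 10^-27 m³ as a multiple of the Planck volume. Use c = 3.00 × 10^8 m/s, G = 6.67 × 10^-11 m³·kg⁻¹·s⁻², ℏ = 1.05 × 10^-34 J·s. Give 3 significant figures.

1.22 × 10^78

Planck volume: V_P = (ℏG/c³)^(3/2) = 4.18 × 10^-105 m³.
5.08 × 10^-27 / 4.18 × 10^-105 = 1.22 × 10^78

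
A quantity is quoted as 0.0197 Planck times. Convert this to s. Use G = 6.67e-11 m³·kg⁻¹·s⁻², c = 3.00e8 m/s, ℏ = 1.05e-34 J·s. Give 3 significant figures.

1.06e-45 s

One Planck time: t_P = √(ℏG/c⁵) = 5.37e-44 s.
0.0197 × 5.37e-44 s = 1.06e-45 s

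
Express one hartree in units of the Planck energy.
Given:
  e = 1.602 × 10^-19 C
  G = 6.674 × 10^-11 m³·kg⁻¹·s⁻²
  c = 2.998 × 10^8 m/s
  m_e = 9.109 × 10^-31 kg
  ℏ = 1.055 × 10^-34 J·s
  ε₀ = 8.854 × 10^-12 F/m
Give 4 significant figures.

2.225 × 10^-27

hartree: E_h = m_e e⁴/(4πε₀ℏ)² = 4.354 × 10^-18 J
Planck energy: E_P = √(ℏc⁵/G) = 1.957 × 10^9 J
ratio = 4.354 × 10^-18 / 1.957 × 10^9 = 2.225 × 10^-27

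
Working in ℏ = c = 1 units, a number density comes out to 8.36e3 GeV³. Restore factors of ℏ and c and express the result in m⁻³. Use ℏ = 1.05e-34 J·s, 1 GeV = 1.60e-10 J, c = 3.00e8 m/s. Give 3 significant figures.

Number density is [L]⁻³ = [E]³/(ℏc)³.
1 GeV³ → 1/(ℏc)³ × (1 GeV in J)³ = 1.31e47 m⁻³.
Result: 8.36e3 × 1.31e47 = 1.10e51 m⁻³.

1.10e51 m⁻³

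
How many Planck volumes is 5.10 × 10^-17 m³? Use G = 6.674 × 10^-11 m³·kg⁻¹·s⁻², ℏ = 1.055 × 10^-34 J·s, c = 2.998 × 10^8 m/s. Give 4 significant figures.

Planck volume: V_P = (ℏG/c³)^(3/2) = 4.224 × 10^-105 m³.
5.10 × 10^-17 / 4.224 × 10^-105 = 1.207 × 10^88

1.207 × 10^88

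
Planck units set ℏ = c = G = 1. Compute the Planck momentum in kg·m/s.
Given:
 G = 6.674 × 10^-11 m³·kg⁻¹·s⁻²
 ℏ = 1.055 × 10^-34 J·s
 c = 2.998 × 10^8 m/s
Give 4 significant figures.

6.527 kg·m/s

Dimensional analysis gives p_P = √(ℏc³/G).
  = √(42.60)
  = 6.527 kg·m/s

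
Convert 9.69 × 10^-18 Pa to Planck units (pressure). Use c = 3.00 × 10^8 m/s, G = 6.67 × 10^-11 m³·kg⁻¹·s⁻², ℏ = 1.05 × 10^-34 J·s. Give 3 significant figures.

Planck pressure: p_P = c⁷/(ℏG²) = 4.68 × 10^113 Pa.
9.69 × 10^-18 / 4.68 × 10^113 = 2.07 × 10^-131

2.07 × 10^-131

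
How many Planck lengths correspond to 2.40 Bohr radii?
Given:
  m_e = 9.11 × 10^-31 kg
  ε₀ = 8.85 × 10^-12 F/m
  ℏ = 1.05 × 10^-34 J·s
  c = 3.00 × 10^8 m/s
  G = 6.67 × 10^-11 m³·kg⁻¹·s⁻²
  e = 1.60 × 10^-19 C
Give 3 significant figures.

Bohr radius: a₀ = 4πε₀ℏ²/(m_e e²) = 5.26 × 10^-11 m
Planck length: ℓ_P = √(ℏG/c³) = 1.61 × 10^-35 m
2.40 × 5.26 × 10^-11 / 1.61 × 10^-35 = 7.83 × 10^24

7.83 × 10^24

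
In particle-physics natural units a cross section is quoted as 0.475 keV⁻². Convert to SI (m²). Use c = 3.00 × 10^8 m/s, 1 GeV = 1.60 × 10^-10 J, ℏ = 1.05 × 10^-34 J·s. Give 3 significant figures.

1.84 × 10^-20 m²

Area is [L]² = [E]⁻²·(ℏc)²; restore (ℏc)².
1 GeV⁻² → (ℏc)² × (1 GeV in J)⁻² = 3.88 × 10^-32 m².
Convert the energy scale: 0.475 keV⁻² = 4.75 × 10^11 GeV⁻².
Result: 4.75 × 10^11 × 3.88 × 10^-32 = 1.84 × 10^-20 m².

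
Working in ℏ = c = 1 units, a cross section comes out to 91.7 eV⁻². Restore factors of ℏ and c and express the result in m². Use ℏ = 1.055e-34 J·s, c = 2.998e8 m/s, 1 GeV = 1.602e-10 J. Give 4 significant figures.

Area is [L]² = [E]⁻²·(ℏc)²; restore (ℏc)².
1 GeV⁻² → (ℏc)² × (1 GeV in J)⁻² = 3.898e-32 m².
Convert the energy scale: 91.7 eV⁻² = 9.17e19 GeV⁻².
Result: 9.17e19 × 3.898e-32 = 3.574e-12 m².

3.574e-12 m²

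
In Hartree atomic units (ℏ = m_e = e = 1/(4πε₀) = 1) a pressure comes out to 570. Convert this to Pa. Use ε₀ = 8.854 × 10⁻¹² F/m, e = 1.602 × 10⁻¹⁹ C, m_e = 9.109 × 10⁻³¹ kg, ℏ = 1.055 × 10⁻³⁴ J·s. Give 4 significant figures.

One atomic unit of pressure: P_au = E_h/a₀³ = m_e⁴e¹⁰/((4πε₀)⁵ℏ⁸) = 2.929 × 10¹³ Pa.
570 × 2.929 × 10¹³ Pa = 1.670 × 10¹⁶ Pa

1.670 × 10¹⁶ Pa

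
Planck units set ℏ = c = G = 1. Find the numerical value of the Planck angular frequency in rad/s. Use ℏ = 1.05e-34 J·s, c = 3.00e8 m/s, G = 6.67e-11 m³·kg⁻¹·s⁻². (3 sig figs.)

From ℏ = c = G = 1 the angular frequency scale is ω_P = √(c⁵/(ℏG)).
  = √(3.47e86)
  = 1.86e43 rad/s

1.86e43 rad/s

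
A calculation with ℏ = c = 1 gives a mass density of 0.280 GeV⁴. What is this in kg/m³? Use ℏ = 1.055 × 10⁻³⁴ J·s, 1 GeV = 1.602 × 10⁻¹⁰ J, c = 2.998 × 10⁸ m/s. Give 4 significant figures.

6.485 × 10¹⁹ kg/m³

Mass density is [E]/(c²[L]³) = [E]⁴/(ℏ³c⁵).
1 GeV⁴ → 1/(ℏ³c⁵) × (1 GeV in J)⁴ = 2.316 × 10²⁰ kg/m³.
Result: 0.280 × 2.316 × 10²⁰ = 6.485 × 10¹⁹ kg/m³.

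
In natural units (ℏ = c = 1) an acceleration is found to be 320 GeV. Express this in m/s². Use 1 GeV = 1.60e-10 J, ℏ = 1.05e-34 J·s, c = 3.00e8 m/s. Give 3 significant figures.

1.46e35 m/s²

Acceleration is [L]/[T]² = c·[E]/ℏ.
1 GeV → c/ℏ × (1 GeV in J) = 4.57e32 m/s².
Result: 320 × 4.57e32 = 1.46e35 m/s².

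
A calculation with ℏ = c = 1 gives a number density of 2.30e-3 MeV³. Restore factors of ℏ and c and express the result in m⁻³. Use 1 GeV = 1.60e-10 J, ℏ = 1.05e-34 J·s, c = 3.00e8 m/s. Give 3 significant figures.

3.01e35 m⁻³

Number density is [L]⁻³ = [E]³/(ℏc)³.
1 GeV³ → 1/(ℏc)³ × (1 GeV in J)³ = 1.31e47 m⁻³.
Convert the energy scale: 2.30e-3 MeV³ = 2.30e-12 GeV³.
Result: 2.30e-12 × 1.31e47 = 3.01e35 m⁻³.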